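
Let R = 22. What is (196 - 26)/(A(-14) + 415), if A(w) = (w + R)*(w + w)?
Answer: 170/191 ≈ 0.89005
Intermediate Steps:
A(w) = 2*w*(22 + w) (A(w) = (w + 22)*(w + w) = (22 + w)*(2*w) = 2*w*(22 + w))
(196 - 26)/(A(-14) + 415) = (196 - 26)/(2*(-14)*(22 - 14) + 415) = 170/(2*(-14)*8 + 415) = 170/(-224 + 415) = 170/191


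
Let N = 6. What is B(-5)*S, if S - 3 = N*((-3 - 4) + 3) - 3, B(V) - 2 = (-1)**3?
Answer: -24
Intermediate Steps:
B(V) = 1 (B(V) = 2 + (-1)**3 = 2 - 1 = 1)
S = -24 (S = 3 + (6*((-3 - 4) + 3) - 3) = 3 + (6*(-7 + 3) - 3) = 3 + (6*(-4) - 3) = 3 + (-24 - 3) = 3 - 27 = -24)
B(-5)*S = 1*(-24) = -24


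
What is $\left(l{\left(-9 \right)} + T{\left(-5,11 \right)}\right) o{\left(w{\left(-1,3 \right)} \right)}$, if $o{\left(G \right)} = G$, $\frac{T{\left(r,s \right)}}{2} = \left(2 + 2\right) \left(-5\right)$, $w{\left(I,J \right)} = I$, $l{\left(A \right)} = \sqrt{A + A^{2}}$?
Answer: $40 - 6 \sqrt{2} \approx 31.515$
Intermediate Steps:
$T{\left(r,s \right)} = -40$ ($T{\left(r,s \right)} = 2 \left(2 + 2\right) \left(-5\right) = 2 \cdot 4 \left(-5\right) = 2 \left(-20\right) = -40$)
$\left(l{\left(-9 \right)} + T{\left(-5,11 \right)}\right) o{\left(w{\left(-1,3 \right)} \right)} = \left(\sqrt{- 9 \left(1 - 9\right)} - 40\right) \left(-1\right) = \left(\sqrt{\left(-9\right) \left(-8\right)} - 40\right) \left(-1\right) = \left(\sqrt{72} - 40\right) \left(-1\right) = \left(6 \sqrt{2} - 40\right) \left(-1\right) = \left(-40 + 6 \sqrt{2}\right) \left(-1\right) = 40 - 6 \sqrt{2}$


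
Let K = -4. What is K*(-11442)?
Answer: 45768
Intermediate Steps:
K*(-11442) = -4*(-11442) = 45768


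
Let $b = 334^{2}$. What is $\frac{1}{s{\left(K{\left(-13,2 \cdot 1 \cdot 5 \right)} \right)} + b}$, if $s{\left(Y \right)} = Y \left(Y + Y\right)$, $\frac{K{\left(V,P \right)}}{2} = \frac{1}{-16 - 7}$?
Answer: $\frac{529}{59013132} \approx 8.9641 \cdot 10^{-6}$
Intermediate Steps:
$b = 111556$
$K{\left(V,P \right)} = - \frac{2}{23}$ ($K{\left(V,P \right)} = \frac{2}{-16 - 7} = \frac{2}{-23} = 2 \left(- \frac{1}{23}\right) = - \frac{2}{23}$)
$s{\left(Y \right)} = 2 Y^{2}$ ($s{\left(Y \right)} = Y 2 Y = 2 Y^{2}$)
$\frac{1}{s{\left(K{\left(-13,2 \cdot 1 \cdot 5 \right)} \right)} + b} = \frac{1}{2 \left(- \frac{2}{23}\right)^{2} + 111556} = \frac{1}{2 \cdot \frac{4}{529} + 111556} = \frac{1}{\frac{8}{529} + 111556} = \frac{1}{\frac{59013132}{529}} = \frac{529}{59013132}$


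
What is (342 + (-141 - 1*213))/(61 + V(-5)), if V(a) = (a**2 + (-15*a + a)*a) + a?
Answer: 12/269 ≈ 0.044610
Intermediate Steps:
V(a) = a - 13*a**2 (V(a) = (a**2 + (-14*a)*a) + a = (a**2 - 14*a**2) + a = -13*a**2 + a = a - 13*a**2)
(342 + (-141 - 1*213))/(61 + V(-5)) = (342 + (-141 - 1*213))/(61 - 5*(1 - 13*(-5))) = (342 + (-141 - 213))/(61 - 5*(1 + 65)) = (342 - 354)/(61 - 5*66) = -12/(61 - 330) = -12/(-269) = -12*(-1/269) = 12/269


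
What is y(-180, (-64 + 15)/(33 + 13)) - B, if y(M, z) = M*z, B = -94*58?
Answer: 129806/23 ≈ 5643.7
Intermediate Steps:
B = -5452
y(-180, (-64 + 15)/(33 + 13)) - B = -180*(-64 + 15)/(33 + 13) - 1*(-5452) = -(-8820)/46 + 5452 = -180*(-49/46) + 5452 = 4410/23 + 5452 = 129806/23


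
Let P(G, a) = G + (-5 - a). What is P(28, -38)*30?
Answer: 1830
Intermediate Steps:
P(G, a) = -5 + G - a
P(28, -38)*30 = (-5 + 28 - 1*(-38))*30 = (-5 + 28 + 38)*30 = 61*30 = 1830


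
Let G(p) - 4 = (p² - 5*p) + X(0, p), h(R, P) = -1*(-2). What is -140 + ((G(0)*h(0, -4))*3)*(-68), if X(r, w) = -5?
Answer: 268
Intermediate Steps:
h(R, P) = 2
G(p) = -1 + p² - 5*p (G(p) = 4 + ((p² - 5*p) - 5) = 4 + (-5 + p² - 5*p) = -1 + p² - 5*p)
-140 + ((G(0)*h(0, -4))*3)*(-68) = -140 + (((-1 + 0² - 5*0)*2)*3)*(-68) = -140 + (((-1 + 0 + 0)*2)*3)*(-68) = -140 + (-1*2*3)*(-68) = -140 - 2*3*(-68) = -140 - 6*(-68) = -140 + 408 = 268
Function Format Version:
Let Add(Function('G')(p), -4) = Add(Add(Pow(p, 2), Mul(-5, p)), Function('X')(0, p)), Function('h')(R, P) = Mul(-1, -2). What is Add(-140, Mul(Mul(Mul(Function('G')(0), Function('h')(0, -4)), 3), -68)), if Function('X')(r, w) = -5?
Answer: 268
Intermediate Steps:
Function('h')(R, P) = 2
Function('G')(p) = Add(-1, Pow(p, 2), Mul(-5, p)) (Function('G')(p) = Add(4, Add(Add(Pow(p, 2), Mul(-5, p)), -5)) = Add(4, Add(-5, Pow(p, 2), Mul(-5, p))) = Add(-1, Pow(p, 2), Mul(-5, p)))
Add(-140, Mul(Mul(Mul(Function('G')(0), Function('h')(0, -4)), 3), -68)) = Add(-140, Mul(Mul(Mul(Add(-1, Pow(0, 2), Mul(-5, 0)), 2), 3), -68)) = Add(-140, Mul(Mul(Mul(Add(-1, 0, 0), 2), 3), -68)) = Add(-140, Mul(Mul(Mul(-1, 2), 3), -68)) = Add(-140, Mul(Mul(-2, 3), -68)) = Add(-140, Mul(-6, -68)) = Add(-140, 408) = 268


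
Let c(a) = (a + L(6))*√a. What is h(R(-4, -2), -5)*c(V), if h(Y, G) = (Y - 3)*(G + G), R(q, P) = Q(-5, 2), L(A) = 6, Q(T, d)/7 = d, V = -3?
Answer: -330*I*√3 ≈ -571.58*I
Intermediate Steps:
Q(T, d) = 7*d
R(q, P) = 14 (R(q, P) = 7*2 = 14)
h(Y, G) = 2*G*(-3 + Y) (h(Y, G) = (-3 + Y)*(2*G) = 2*G*(-3 + Y))
c(a) = √a*(6 + a) (c(a) = (a + 6)*√a = (6 + a)*√a = √a*(6 + a))
h(R(-4, -2), -5)*c(V) = (2*(-5)*(-3 + 14))*(√(-3)*(6 - 3)) = (2*(-5)*11)*((I*√3)*3) = -330*I*√3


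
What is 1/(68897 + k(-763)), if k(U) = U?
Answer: 1/68134 ≈ 1.4677e-5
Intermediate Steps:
1/(68897 + k(-763)) = 1/(68897 - 763) = 1/68134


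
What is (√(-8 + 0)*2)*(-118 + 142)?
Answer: 96*I*√2 ≈ 135.76*I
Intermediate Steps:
(√(-8 + 0)*2)*(-118 + 142) = (√(-8)*2)*24 = ((2*I*√2)*2)*24 = (4*I*√2)*24 = 96*I*√2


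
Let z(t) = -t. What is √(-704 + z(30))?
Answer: I*√734 ≈ 27.092*I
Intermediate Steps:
√(-704 + z(30)) = √(-704 - 1*30) = √(-704 - 30) = √(-734) = I*√734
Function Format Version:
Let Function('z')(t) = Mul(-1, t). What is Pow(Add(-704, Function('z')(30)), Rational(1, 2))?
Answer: Mul(I, Pow(734, Rational(1, 2))) ≈ Mul(27.092, I)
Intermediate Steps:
Pow(Add(-704, Function('z')(30)), Rational(1, 2)) = Pow(Add(-704, Mul(-1, 30)), Rational(1, 2)) = Pow(Add(-704, -30), Rational(1, 2)) = Pow(-734, Rational(1, 2)) = Mul(I, Pow(734, Rational(1, 2)))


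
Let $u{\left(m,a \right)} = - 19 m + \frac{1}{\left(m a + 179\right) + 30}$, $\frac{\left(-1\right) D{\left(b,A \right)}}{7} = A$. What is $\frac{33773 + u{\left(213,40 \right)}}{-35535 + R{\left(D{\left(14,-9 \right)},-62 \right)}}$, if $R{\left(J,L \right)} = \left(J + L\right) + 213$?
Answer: $- \frac{259478255}{308317009} \approx -0.8416$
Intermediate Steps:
$D{\left(b,A \right)} = - 7 A$
$R{\left(J,L \right)} = 213 + J + L$
$u{\left(m,a \right)} = \frac{1}{209 + a m} - 19 m$ ($u{\left(m,a \right)} = - 19 m + \frac{1}{\left(a m + 179\right) + 30} = - 19 m + \frac{1}{\left(179 + a m\right) + 30} = - 19 m + \frac{1}{209 + a m} = \frac{1}{209 + a m} - 19 m$)
$\frac{33773 + u{\left(213,40 \right)}}{-35535 + R{\left(D{\left(14,-9 \right)},-62 \right)}} = \frac{33773 + \frac{1 - 845823 - 760 \cdot 213^{2}}{209 + 40 \cdot 213}}{-35535 - -214} = \frac{33773 + \frac{1 - 845823 - 760 \cdot 45369}{209 + 8520}}{-35535 + \left(213 + 63 - 62\right)} = \frac{33773 + \frac{1 - 845823 - 34480440}{8729}}{-35535 + 214} = \frac{33773 + \frac{1}{8729} \left(-35326262\right)}{-35321} = \left(33773 - \frac{35326262}{8729}\right) \left(- \frac{1}{35321}\right) = \frac{259478255}{8729} \left(- \frac{1}{35321}\right) = - \frac{259478255}{308317009}$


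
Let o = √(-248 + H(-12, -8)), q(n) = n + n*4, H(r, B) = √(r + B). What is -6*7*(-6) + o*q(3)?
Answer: 252 + 15*√(-248 + 2*I*√5) ≈ 254.13 + 236.23*I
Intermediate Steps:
H(r, B) = √(B + r)
q(n) = 5*n (q(n) = n + 4*n = 5*n)
o = √(-248 + 2*I*√5) (o = √(-248 + √(-8 - 12)) = √(-248 + √(-20)) = √(-248 + 2*I*√5) ≈ 0.142 + 15.749*I)
-6*7*(-6) + o*q(3) = -6*7*(-6) + √(-248 + 2*I*√5)*(5*3) = -42*(-6) + √(-248 + 2*I*√5)*15 = 252 + 15*√(-248 + 2*I*√5)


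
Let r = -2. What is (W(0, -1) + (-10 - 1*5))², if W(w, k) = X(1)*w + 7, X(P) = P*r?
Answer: 64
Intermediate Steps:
X(P) = -2*P (X(P) = P*(-2) = -2*P)
W(w, k) = 7 - 2*w (W(w, k) = (-2*1)*w + 7 = -2*w + 7 = 7 - 2*w)
(W(0, -1) + (-10 - 1*5))² = ((7 - 2*0) + (-10 - 1*5))² = ((7 + 0) + (-10 - 5))² = (7 - 15)² = (-8)² = 64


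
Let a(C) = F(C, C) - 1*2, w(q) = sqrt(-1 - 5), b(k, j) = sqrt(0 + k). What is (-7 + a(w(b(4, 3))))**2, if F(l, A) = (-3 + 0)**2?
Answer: 0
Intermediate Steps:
F(l, A) = 9 (F(l, A) = (-3)**2 = 9)
b(k, j) = sqrt(k)
w(q) = I*sqrt(6) (w(q) = sqrt(-6) = I*sqrt(6))
a(C) = 7 (a(C) = 9 - 1*2 = 9 - 2 = 7)
(-7 + a(w(b(4, 3))))**2 = (-7 + 7)**2 = 0**2 = 0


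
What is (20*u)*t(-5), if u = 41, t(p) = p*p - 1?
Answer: 19680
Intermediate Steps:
t(p) = -1 + p**2 (t(p) = p**2 - 1 = -1 + p**2)
(20*u)*t(-5) = (20*41)*(-1 + (-5)**2) = 820*(-1 + 25) = 820*24 = 19680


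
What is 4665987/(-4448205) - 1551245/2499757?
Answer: -2062676603376/1235492398465 ≈ -1.6695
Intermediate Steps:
4665987/(-4448205) - 1551245/2499757 = 4665987*(-1/4448205) - 1551245*1/2499757 = -518443/494245 - 1551245/2499757 = -2062676603376/1235492398465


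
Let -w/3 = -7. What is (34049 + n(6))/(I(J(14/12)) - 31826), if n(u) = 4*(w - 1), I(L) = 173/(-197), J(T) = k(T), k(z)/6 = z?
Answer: -6723413/6269895 ≈ -1.0723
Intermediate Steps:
w = 21 (w = -3*(-7) = 21)
k(z) = 6*z
J(T) = 6*T
I(L) = -173/197 (I(L) = 173*(-1/197) = -173/197)
n(u) = 80 (n(u) = 4*(21 - 1) = 4*20 = 80)
(34049 + n(6))/(I(J(14/12)) - 31826) = (34049 + 80)/(-173/197 - 31826) = 34129/(-6269895/197) = 34129*(-197/6269895) = -6723413/6269895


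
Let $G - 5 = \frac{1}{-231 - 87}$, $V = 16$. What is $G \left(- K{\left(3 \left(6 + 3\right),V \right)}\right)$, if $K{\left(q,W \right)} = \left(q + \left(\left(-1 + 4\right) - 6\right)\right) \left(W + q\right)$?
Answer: $- \frac{273308}{53} \approx -5156.8$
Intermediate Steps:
$K{\left(q,W \right)} = \left(-3 + q\right) \left(W + q\right)$ ($K{\left(q,W \right)} = \left(q + \left(3 - 6\right)\right) \left(W + q\right) = \left(q - 3\right) \left(W + q\right) = \left(-3 + q\right) \left(W + q\right)$)
$G = \frac{1589}{318}$ ($G = 5 + \frac{1}{-231 - 87} = 5 + \frac{1}{-318} = 5 - \frac{1}{318} = \frac{1589}{318} \approx 4.9969$)
$G \left(- K{\left(3 \left(6 + 3\right),V \right)}\right) = \frac{1589 \left(- (\left(3 \left(6 + 3\right)\right)^{2} - 48 - 3 \cdot 3 \left(6 + 3\right) + 16 \cdot 3 \left(6 + 3\right))\right)}{318} = \frac{1589 \left(- (\left(3 \cdot 9\right)^{2} - 48 - 3 \cdot 3 \cdot 9 + 16 \cdot 3 \cdot 9)\right)}{318} = \frac{1589 \left(- (27^{2} - 48 - 81 + 16 \cdot 27)\right)}{318} = \frac{1589 \left(- (729 - 48 - 81 + 432)\right)}{318} = \frac{1589 \left(\left(-1\right) 1032\right)}{318} = \frac{1589}{318} \left(-1032\right) = - \frac{273308}{53}$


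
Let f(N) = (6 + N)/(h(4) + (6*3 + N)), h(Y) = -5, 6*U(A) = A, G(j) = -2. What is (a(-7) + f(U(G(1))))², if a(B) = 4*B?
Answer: 1096209/1444 ≈ 759.15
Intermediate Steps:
U(A) = A/6
f(N) = (6 + N)/(13 + N) (f(N) = (6 + N)/(-5 + (6*3 + N)) = (6 + N)/(-5 + (18 + N)) = (6 + N)/(13 + N))
(a(-7) + f(U(G(1))))² = (4*(-7) + (6 + (⅙)*(-2))/(13 + (⅙)*(-2)))² = (-28 + (6 - ⅓)/(13 - ⅓))² = (-28 + (17/3)/(38/3))² = (-28 + (3/38)*(17/3))² = (-28 + 17/38)² = (-1047/38)² = 1096209/1444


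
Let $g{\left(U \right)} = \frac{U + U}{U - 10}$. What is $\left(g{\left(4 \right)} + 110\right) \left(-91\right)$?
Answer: $- \frac{29666}{3} \approx -9888.7$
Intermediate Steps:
$g{\left(U \right)} = \frac{2 U}{-10 + U}$
$\left(g{\left(4 \right)} + 110\right) \left(-91\right) = \left(2 \cdot 4 \frac{1}{-10 + 4} + 110\right) \left(-91\right) = \left(2 \cdot 4 \frac{1}{-6} + 110\right) \left(-91\right) = \left(2 \cdot 4 \left(- \frac{1}{6}\right) + 110\right) \left(-91\right) = \left(- \frac{4}{3} + 110\right) \left(-91\right) = \frac{326}{3} \left(-91\right) = - \frac{29666}{3}$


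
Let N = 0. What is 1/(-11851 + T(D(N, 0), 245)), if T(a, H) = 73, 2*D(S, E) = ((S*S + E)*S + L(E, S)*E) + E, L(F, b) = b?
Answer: -1/11778 ≈ -8.4904e-5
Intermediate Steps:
D(S, E) = E/2 + E*S/2 + S*(E + S²)/2 (D(S, E) = (((S*S + E)*S + S*E) + E)/2 = (((S² + E)*S + E*S) + E)/2 = (((E + S²)*S + E*S) + E)/2 = ((S*(E + S²) + E*S) + E)/2 = ((E*S + S*(E + S²)) + E)/2 = (E + E*S + S*(E + S²))/2 = E/2 + E*S/2 + S*(E + S²)/2)
1/(-11851 + T(D(N, 0), 245)) = 1/(-11851 + 73) = 1/(-11778) = -1/11778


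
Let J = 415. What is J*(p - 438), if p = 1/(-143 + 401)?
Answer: -46896245/258 ≈ -1.8177e+5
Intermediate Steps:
p = 1/258 ≈ 0.0038760
J*(p - 438) = 415*(1/258 - 438) = 415*(-113003/258) = -46896245/258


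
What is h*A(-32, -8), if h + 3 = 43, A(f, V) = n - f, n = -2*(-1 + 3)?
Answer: 1120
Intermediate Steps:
n = -4 (n = -2*2 = -4)
A(f, V) = -4 - f
h = 40 (h = -3 + 43 = 40)
h*A(-32, -8) = 40*(-4 - 1*(-32)) = 40*(-4 + 32) = 40*28 = 1120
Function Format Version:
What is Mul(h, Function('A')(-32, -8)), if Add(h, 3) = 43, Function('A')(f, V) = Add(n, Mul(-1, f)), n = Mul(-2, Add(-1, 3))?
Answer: 1120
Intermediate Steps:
n = -4 (n = Mul(-2, 2) = -4)
Function('A')(f, V) = Add(-4, Mul(-1, f))
h = 40 (h = Add(-3, 43) = 40)
Mul(h, Function('A')(-32, -8)) = Mul(40, Add(-4, Mul(-1, -32))) = Mul(40, Add(-4, 32)) = Mul(40, 28) = 1120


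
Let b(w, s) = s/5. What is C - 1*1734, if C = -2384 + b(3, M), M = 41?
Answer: -20549/5 ≈ -4109.8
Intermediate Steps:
b(w, s) = s/5 (b(w, s) = s*(⅕) = s/5)
C = -11879/5 (C = -2384 + (⅕)*41 = -2384 + 41/5 = -11879/5 ≈ -2375.8)
C - 1*1734 = -11879/5 - 1*1734 = -11879/5 - 1734 = -20549/5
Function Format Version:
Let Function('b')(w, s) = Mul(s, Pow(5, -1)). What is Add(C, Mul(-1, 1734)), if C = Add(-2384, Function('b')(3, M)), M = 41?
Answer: Rational(-20549, 5) ≈ -4109.8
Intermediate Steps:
Function('b')(w, s) = Mul(Rational(1, 5), s) (Function('b')(w, s) = Mul(s, Rational(1, 5)) = Mul(Rational(1, 5), s))
C = Rational(-11879, 5) (C = Add(-2384, Mul(Rational(1, 5), 41)) = Add(-2384, Rational(41, 5)) = Rational(-11879, 5) ≈ -2375.8)
Add(C, Mul(-1, 1734)) = Add(Rational(-11879, 5), Mul(-1, 1734)) = Add(Rational(-11879, 5), -1734) = Rational(-20549, 5)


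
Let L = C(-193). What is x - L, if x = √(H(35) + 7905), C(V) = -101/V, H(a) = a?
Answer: -101/193 + 2*√1985 ≈ 88.583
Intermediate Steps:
L = 101/193 (L = -101/(-193) = -101*(-1/193) = 101/193 ≈ 0.52332)
x = 2*√1985 (x = √(35 + 7905) = √7940 = 2*√1985 ≈ 89.107)
x - L = 2*√1985 - 1*101/193 = 2*√1985 - 101/193 = -101/193 + 2*√1985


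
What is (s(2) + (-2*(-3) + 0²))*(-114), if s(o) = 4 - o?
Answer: -912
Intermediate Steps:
(s(2) + (-2*(-3) + 0²))*(-114) = ((4 - 1*2) + (-2*(-3) + 0²))*(-114) = ((4 - 2) + (6 + 0))*(-114) = (2 + 6)*(-114) = 8*(-114) = -912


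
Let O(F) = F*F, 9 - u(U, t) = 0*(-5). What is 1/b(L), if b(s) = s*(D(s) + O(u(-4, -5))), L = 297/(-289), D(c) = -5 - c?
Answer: -83521/6611517 ≈ -0.012633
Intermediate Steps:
u(U, t) = 9 (u(U, t) = 9 - 0*(-5) = 9 - 1*0 = 9 + 0 = 9)
O(F) = F²
L = -297/289 (L = 297*(-1/289) = -297/289 ≈ -1.0277)
b(s) = s*(76 - s) (b(s) = s*((-5 - s) + 9²) = s*((-5 - s) + 81) = s*(76 - s))
1/b(L) = 1/(-297*(76 - 1*(-297/289))/289) = 1/(-297*(76 + 297/289)/289) = 1/(-297/289*22261/289) = 1/(-6611517/83521) = -83521/6611517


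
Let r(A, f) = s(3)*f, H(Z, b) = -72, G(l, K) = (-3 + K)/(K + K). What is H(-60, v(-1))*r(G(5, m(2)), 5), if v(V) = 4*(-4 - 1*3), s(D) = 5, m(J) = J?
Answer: -1800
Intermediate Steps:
G(l, K) = (-3 + K)/(2*K) (G(l, K) = (-3 + K)/((2*K)) = (-3 + K)*(1/(2*K)) = (-3 + K)/(2*K))
v(V) = -28 (v(V) = 4*(-4 - 3) = 4*(-7) = -28)
r(A, f) = 5*f
H(-60, v(-1))*r(G(5, m(2)), 5) = -360*5 = -72*25 = -1800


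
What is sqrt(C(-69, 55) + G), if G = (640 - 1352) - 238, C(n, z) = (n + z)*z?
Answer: 2*I*sqrt(430) ≈ 41.473*I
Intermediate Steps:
C(n, z) = z*(n + z)
G = -950 (G = -712 - 238 = -950)
sqrt(C(-69, 55) + G) = sqrt(55*(-69 + 55) - 950) = sqrt(55*(-14) - 950) = sqrt(-770 - 950) = sqrt(-1720) = 2*I*sqrt(430)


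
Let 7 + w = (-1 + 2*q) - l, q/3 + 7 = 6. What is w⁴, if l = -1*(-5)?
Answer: 130321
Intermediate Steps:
q = -3 (q = -21 + 3*6 = -21 + 18 = -3)
l = 5
w = -19 (w = -7 + ((-1 + 2*(-3)) - 1*5) = -7 + ((-1 - 6) - 5) = -7 + (-7 - 5) = -7 - 12 = -19)
w⁴ = (-19)⁴ = 130321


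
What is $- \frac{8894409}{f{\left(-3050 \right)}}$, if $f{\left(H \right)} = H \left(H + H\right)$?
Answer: $- \frac{8894409}{18605000} \approx -0.47807$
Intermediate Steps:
$f{\left(H \right)} = 2 H^{2}$ ($f{\left(H \right)} = H 2 H = 2 H^{2}$)
$- \frac{8894409}{f{\left(-3050 \right)}} = - \frac{8894409}{2 \left(-3050\right)^{2}} = - \frac{8894409}{2 \cdot 9302500} = - \frac{8894409}{18605000}$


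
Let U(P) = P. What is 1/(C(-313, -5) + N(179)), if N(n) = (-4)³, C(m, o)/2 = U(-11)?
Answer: -1/86 ≈ -0.011628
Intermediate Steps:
C(m, o) = -22 (C(m, o) = 2*(-11) = -22)
N(n) = -64
1/(C(-313, -5) + N(179)) = 1/(-22 - 64) = 1/(-86) = -1/86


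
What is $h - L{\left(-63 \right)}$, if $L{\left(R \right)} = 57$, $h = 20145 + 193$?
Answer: $20281$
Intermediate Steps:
$h = 20338$
$h - L{\left(-63 \right)} = 20338 - 57 = 20281$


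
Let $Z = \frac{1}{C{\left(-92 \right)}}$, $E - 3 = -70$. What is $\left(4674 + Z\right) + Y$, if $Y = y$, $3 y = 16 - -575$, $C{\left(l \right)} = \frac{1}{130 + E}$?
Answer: $4934$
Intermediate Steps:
$E = -67$ ($E = 3 - 70 = -67$)
$C{\left(l \right)} = \frac{1}{63}$ ($C{\left(l \right)} = \frac{1}{130 - 67} = \frac{1}{63}$)
$y = 197$ ($y = \frac{16 - -575}{3} = \frac{16 + 575}{3} = \frac{1}{3} \cdot 591 = 197$)
$Z = 63$ ($Z = \frac{1}{\frac{1}{63}} = 63$)
$Y = 197$
$\left(4674 + Z\right) + Y = \left(4674 + 63\right) + 197 = 4737 + 197 = 4934$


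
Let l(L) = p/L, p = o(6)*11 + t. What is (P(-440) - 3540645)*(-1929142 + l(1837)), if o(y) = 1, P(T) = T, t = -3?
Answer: 12549016874562910/1837 ≈ 6.8313e+12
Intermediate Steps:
p = 8 (p = 1*11 - 3 = 11 - 3 = 8)
l(L) = 8/L
(P(-440) - 3540645)*(-1929142 + l(1837)) = (-440 - 3540645)*(-1929142 + 8/1837) = -3541085*(-1929142 + 8*(1/1837)) = -3541085*(-1929142 + 8/1837) = -3541085*(-3543833846/1837) = 12549016874562910/1837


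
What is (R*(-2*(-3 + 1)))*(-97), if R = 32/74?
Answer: -6208/37 ≈ -167.78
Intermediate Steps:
R = 16/37 (R = 32*(1/74) = 16/37 ≈ 0.43243)
(R*(-2*(-3 + 1)))*(-97) = (16*(-2*(-3 + 1))/37)*(-97) = (16*(-2*(-2))/37)*(-97) = ((16/37)*4)*(-97) = (64/37)*(-97) = -6208/37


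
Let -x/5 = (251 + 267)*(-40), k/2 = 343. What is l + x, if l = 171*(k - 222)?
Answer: 182944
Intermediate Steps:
k = 686 (k = 2*343 = 686)
x = 103600 (x = -5*(251 + 267)*(-40) = -2590*(-40) = -5*(-20720) = 103600)
l = 79344 (l = 171*(686 - 222) = 171*464 = 79344)
l + x = 79344 + 103600 = 182944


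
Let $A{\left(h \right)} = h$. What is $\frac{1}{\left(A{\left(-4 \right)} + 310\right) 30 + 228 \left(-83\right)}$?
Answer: $- \frac{1}{9744} \approx -0.00010263$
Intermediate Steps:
$\frac{1}{\left(A{\left(-4 \right)} + 310\right) 30 + 228 \left(-83\right)} = \frac{1}{\left(-4 + 310\right) 30 + 228 \left(-83\right)} = \frac{1}{306 \cdot 30 - 18924} = \frac{1}{9180 - 18924} = \frac{1}{-9744} = - \frac{1}{9744}$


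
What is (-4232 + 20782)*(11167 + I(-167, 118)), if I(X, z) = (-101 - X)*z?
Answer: 313705250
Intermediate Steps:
I(X, z) = z*(-101 - X)
(-4232 + 20782)*(11167 + I(-167, 118)) = (-4232 + 20782)*(11167 - 1*118*(101 - 167)) = 16550*(11167 - 1*118*(-66)) = 16550*(11167 + 7788) = 16550*18955 = 313705250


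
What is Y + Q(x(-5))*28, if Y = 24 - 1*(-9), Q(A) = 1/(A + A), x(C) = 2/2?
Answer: 47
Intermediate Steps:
x(C) = 1 (x(C) = 2*(½) = 1)
Q(A) = 1/(2*A)
Y = 33 (Y = 24 + 9 = 33)
Y + Q(x(-5))*28 = 33 + ((½)/1)*28 = 33 + ((½)*1)*28 = 33 + (½)*28 = 33 + 14 = 47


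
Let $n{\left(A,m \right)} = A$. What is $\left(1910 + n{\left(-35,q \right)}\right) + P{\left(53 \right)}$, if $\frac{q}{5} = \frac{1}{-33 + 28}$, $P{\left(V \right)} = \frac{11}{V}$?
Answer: $\frac{99386}{53} \approx 1875.2$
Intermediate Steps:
$q = -1$ ($q = \frac{5}{-33 + 28} = \frac{5}{-5} = 5 \left(- \frac{1}{5}\right) = -1$)
$\left(1910 + n{\left(-35,q \right)}\right) + P{\left(53 \right)} = \left(1910 - 35\right) + \frac{11}{53} = 1875 + 11 \cdot \frac{1}{53} = 1875 + \frac{11}{53} = \frac{99386}{53}$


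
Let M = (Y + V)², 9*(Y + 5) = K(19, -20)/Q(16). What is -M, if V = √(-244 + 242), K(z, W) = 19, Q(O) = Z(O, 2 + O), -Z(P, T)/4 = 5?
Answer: -779761/32400 + 919*I*√2/90 ≈ -24.067 + 14.441*I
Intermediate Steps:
Z(P, T) = -20 (Z(P, T) = -4*5 = -20)
Q(O) = -20
Y = -919/180 (Y = -5 + (19/(-20))/9 = -5 + (19*(-1/20))/9 = -5 + (⅑)*(-19/20) = -5 - 19/180 = -919/180 ≈ -5.1056)
V = I*√2 (V = √(-2) = I*√2 ≈ 1.4142*I)
M = (-919/180 + I*√2)² ≈ 24.067 - 14.441*I
-M = -(779761/32400 - 919*I*√2/90) = -779761/32400 + 919*I*√2/90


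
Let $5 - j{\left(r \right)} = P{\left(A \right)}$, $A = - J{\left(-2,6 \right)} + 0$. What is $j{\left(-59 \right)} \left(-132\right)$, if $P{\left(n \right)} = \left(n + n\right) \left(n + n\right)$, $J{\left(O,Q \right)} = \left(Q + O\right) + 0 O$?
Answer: $7788$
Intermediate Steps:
$J{\left(O,Q \right)} = O + Q$ ($J{\left(O,Q \right)} = \left(O + Q\right) + 0 = O + Q$)
$A = -4$ ($A = - (-2 + 6) + 0 = \left(-1\right) 4 + 0 = -4 + 0 = -4$)
$P{\left(n \right)} = 4 n^{2}$ ($P{\left(n \right)} = 2 n 2 n = 4 n^{2}$)
$j{\left(r \right)} = -59$ ($j{\left(r \right)} = 5 - 4 \left(-4\right)^{2} = 5 - 4 \cdot 16 = 5 - 64 = -59$)
$j{\left(-59 \right)} \left(-132\right) = \left(-59\right) \left(-132\right) = 7788$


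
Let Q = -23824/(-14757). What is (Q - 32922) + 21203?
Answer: -172913459/14757 ≈ -11717.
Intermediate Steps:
Q = 23824/14757 (Q = -23824*(-1/14757) = 23824/14757 ≈ 1.6144)
(Q - 32922) + 21203 = (23824/14757 - 32922) + 21203 = -485806130/14757 + 21203 = -172913459/14757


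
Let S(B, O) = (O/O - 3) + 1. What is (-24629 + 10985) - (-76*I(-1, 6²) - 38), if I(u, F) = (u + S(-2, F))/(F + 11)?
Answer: -639634/47 ≈ -13609.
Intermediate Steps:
S(B, O) = -1 (S(B, O) = (1 - 3) + 1 = -2 + 1 = -1)
I(u, F) = (-1 + u)/(11 + F) (I(u, F) = (u - 1)/(F + 11) = (-1 + u)/(11 + F))
(-24629 + 10985) - (-76*I(-1, 6²) - 38) = (-24629 + 10985) - (-76*(-1 - 1)/(11 + 6²) - 38) = -13644 - (-76*(-2)/(11 + 36) - 38) = -13644 - (-76*(-2)/47 - 38) = -13644 - (-76*(-2/47) - 38) = -13644 - (152/47 - 38) = -13644 - 1*(-1634/47) = -13644 + 1634/47 = -639634/47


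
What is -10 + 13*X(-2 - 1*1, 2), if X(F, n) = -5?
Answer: -75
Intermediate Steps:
-10 + 13*X(-2 - 1*1, 2) = -10 + 13*(-5) = -10 - 65 = -75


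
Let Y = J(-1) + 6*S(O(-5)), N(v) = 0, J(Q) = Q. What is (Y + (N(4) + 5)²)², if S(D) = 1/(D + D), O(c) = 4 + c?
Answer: 441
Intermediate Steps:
S(D) = 1/(2*D)
Y = -4 (Y = -1 + 6*(1/(2*(4 - 5))) = -1 + 6*((½)/(-1)) = -1 + 6*((½)*(-1)) = -1 + 6*(-½) = -1 - 3 = -4)
(Y + (N(4) + 5)²)² = (-4 + (0 + 5)²)² = (-4 + 5²)² = (-4 + 25)² = 21² = 441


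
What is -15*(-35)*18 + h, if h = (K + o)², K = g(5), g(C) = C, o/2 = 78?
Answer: 35371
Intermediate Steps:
o = 156 (o = 2*78 = 156)
K = 5
h = 25921 (h = (5 + 156)² = 161² = 25921)
-15*(-35)*18 + h = -15*(-35)*18 + 25921 = 525*18 + 25921 = 9450 + 25921 = 35371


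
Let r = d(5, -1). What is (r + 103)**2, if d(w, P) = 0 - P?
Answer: 10816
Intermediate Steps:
d(w, P) = -P
r = 1 (r = -1*(-1) = 1)
(r + 103)**2 = (1 + 103)**2 = 104**2 = 10816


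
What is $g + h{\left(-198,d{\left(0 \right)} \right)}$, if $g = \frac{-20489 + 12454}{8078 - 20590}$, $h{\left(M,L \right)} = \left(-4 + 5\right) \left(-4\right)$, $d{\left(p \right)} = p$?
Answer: $- \frac{42013}{12512} \approx -3.3578$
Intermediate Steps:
$h{\left(M,L \right)} = -4$ ($h{\left(M,L \right)} = 1 \left(-4\right) = -4$)
$g = \frac{8035}{12512}$ ($g = - \frac{8035}{-12512} = \left(-8035\right) \left(- \frac{1}{12512}\right) = \frac{8035}{12512} \approx 0.64218$)
$g + h{\left(-198,d{\left(0 \right)} \right)} = \frac{8035}{12512} - 4 = - \frac{42013}{12512}$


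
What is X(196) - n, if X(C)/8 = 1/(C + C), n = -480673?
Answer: 23552978/49 ≈ 4.8067e+5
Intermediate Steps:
X(C) = 4/C (X(C) = 8/(C + C) = 8/((2*C)) = 8*(1/(2*C)) = 4/C)
X(196) - n = 4/196 - 1*(-480673) = 4*(1/196) + 480673 = 1/49 + 480673 = 23552978/49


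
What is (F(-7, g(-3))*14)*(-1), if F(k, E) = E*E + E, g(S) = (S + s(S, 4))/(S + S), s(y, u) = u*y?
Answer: -245/2 ≈ -122.50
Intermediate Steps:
g(S) = 5/2 (g(S) = (S + 4*S)/(S + S) = (5*S)/((2*S)) = (5*S)*(1/(2*S)) = 5/2)
F(k, E) = E + E**2 (F(k, E) = E**2 + E = E + E**2)
(F(-7, g(-3))*14)*(-1) = ((5*(1 + 5/2)/2)*14)*(-1) = (((5/2)*(7/2))*14)*(-1) = ((35/4)*14)*(-1) = (245/2)*(-1) = -245/2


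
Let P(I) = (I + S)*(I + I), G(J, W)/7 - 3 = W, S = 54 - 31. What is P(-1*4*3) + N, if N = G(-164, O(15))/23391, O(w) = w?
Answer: -686122/2599 ≈ -263.99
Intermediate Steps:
S = 23
G(J, W) = 21 + 7*W
P(I) = 2*I*(23 + I) (P(I) = (I + 23)*(I + I) = (23 + I)*(2*I) = 2*I*(23 + I))
N = 14/2599 (N = (21 + 7*15)/23391 = (21 + 105)*(1/23391) = 126*(1/23391) = 14/2599 ≈ 0.0053867)
P(-1*4*3) + N = 2*(-1*4*3)*(23 - 1*4*3) + 14/2599 = 2*(-4*3)*(23 - 4*3) + 14/2599 = 2*(-12)*(23 - 12) + 14/2599 = 2*(-12)*11 + 14/2599 = -264 + 14/2599 = -686122/2599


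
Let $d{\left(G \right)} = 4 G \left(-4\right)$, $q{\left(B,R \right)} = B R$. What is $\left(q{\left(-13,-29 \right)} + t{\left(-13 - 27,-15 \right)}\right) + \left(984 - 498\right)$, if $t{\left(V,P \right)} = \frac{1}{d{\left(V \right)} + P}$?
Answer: $\frac{539376}{625} \approx 863.0$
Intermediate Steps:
$d{\left(G \right)} = - 16 G$
$t{\left(V,P \right)} = \frac{1}{P - 16 V}$ ($t{\left(V,P \right)} = \frac{1}{- 16 V + P} = \frac{1}{P - 16 V}$)
$\left(q{\left(-13,-29 \right)} + t{\left(-13 - 27,-15 \right)}\right) + \left(984 - 498\right) = \left(\left(-13\right) \left(-29\right) + \frac{1}{-15 - 16 \left(-13 - 27\right)}\right) + \left(984 - 498\right) = \left(377 + \frac{1}{-15 - 16 \left(-13 - 27\right)}\right) + 486 = \left(377 + \frac{1}{-15 - -640}\right) + 486 = \left(377 + \frac{1}{-15 + 640}\right) + 486 = \left(377 + \frac{1}{625}\right) + 486 = \frac{235626}{625} + 486 = \frac{539376}{625}$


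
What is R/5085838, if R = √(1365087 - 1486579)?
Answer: I*√30373/2542919 ≈ 6.8535e-5*I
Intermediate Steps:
R = 2*I*√30373 (R = √(-121492) = 2*I*√30373 ≈ 348.56*I)
R/5085838 = (2*I*√30373)/5085838 = (2*I*√30373)*(1/5085838) = I*√30373/2542919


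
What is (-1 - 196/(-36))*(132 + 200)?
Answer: 13280/9 ≈ 1475.6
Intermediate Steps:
(-1 - 196/(-36))*(132 + 200) = (-1 - 196*(-1/36))*332 = (-1 + 49/9)*332 = (40/9)*332 = 13280/9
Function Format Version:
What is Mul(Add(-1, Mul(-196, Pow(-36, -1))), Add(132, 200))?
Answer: Rational(13280, 9) ≈ 1475.6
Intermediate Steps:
Mul(Add(-1, Mul(-196, Pow(-36, -1))), Add(132, 200)) = Mul(Add(-1, Mul(-196, Rational(-1, 36))), 332) = Mul(Add(-1, Rational(49, 9)), 332) = Mul(Rational(40, 9), 332) = Rational(13280, 9)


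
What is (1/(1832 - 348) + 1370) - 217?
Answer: 1711053/1484 ≈ 1153.0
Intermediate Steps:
(1/(1832 - 348) + 1370) - 217 = (1/1484 + 1370) - 217 = 2033081/1484 - 217 = 1711053/1484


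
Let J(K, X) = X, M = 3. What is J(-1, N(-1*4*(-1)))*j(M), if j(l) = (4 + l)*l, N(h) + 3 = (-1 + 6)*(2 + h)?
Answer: 567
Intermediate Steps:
N(h) = 7 + 5*h (N(h) = -3 + (-1 + 6)*(2 + h) = -3 + 5*(2 + h) = -3 + (10 + 5*h) = 7 + 5*h)
j(l) = l*(4 + l)
J(-1, N(-1*4*(-1)))*j(M) = (7 + 5*(-1*4*(-1)))*(3*(4 + 3)) = (7 + 5*(-4*(-1)))*(3*7) = (7 + 5*4)*21 = (7 + 20)*21 = 27*21 = 567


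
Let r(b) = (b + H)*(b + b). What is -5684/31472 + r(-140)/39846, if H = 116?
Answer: -89243/7464484 ≈ -0.011956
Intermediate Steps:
r(b) = 2*b*(116 + b) (r(b) = (b + 116)*(b + b) = (116 + b)*(2*b) = 2*b*(116 + b))
-5684/31472 + r(-140)/39846 = -5684/31472 + (2*(-140)*(116 - 140))/39846 = -5684*1/31472 + (2*(-140)*(-24))*(1/39846) = -203/1124 + 6720*(1/39846) = -203/1124 + 1120/6641 = -89243/7464484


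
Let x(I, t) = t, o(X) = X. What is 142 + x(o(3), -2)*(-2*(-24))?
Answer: 46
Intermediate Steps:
142 + x(o(3), -2)*(-2*(-24)) = 142 - (-4)*(-24) = 142 - 2*48 = 142 - 96 = 46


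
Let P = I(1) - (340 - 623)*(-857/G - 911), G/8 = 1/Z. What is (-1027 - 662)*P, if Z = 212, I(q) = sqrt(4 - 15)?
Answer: 22581539841/2 - 1689*I*sqrt(11) ≈ 1.1291e+10 - 5601.8*I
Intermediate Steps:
I(q) = I*sqrt(11) (I(q) = sqrt(-11) = I*sqrt(11))
G = 2/53 (G = 8/212 = 8*(1/212) = 2/53 ≈ 0.037736)
P = -13369769/2 + I*sqrt(11) (P = I*sqrt(11) - (340 - 623)*(-857/2/53 - 911) = I*sqrt(11) - (-283)*(-857*53/2 - 911) = I*sqrt(11) - (-283)*(-45421/2 - 911) = I*sqrt(11) - (-283)*(-47243)/2 = I*sqrt(11) - 1*13369769/2 = I*sqrt(11) - 13369769/2 = -13369769/2 + I*sqrt(11) ≈ -6.6849e+6 + 3.3166*I)
(-1027 - 662)*P = (-1027 - 662)*(-13369769/2 + I*sqrt(11)) = -1689*(-13369769/2 + I*sqrt(11)) = 22581539841/2 - 1689*I*sqrt(11)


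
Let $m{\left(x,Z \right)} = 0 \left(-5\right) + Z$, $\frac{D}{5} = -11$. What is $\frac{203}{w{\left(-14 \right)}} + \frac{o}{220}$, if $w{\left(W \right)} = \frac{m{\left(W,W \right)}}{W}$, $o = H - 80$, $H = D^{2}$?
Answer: $\frac{9521}{44} \approx 216.39$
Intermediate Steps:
$D = -55$ ($D = 5 \left(-11\right) = -55$)
$H = 3025$ ($H = \left(-55\right)^{2} = 3025$)
$m{\left(x,Z \right)} = Z$ ($m{\left(x,Z \right)} = 0 + Z = Z$)
$o = 2945$ ($o = 3025 - 80 = 2945$)
$w{\left(W \right)} = 1$ ($w{\left(W \right)} = \frac{W}{W} = 1$)
$\frac{203}{w{\left(-14 \right)}} + \frac{o}{220} = \frac{203}{1} + \frac{2945}{220} = 203 \cdot 1 + 2945 \cdot \frac{1}{220} = 203 + \frac{589}{44} = \frac{9521}{44}$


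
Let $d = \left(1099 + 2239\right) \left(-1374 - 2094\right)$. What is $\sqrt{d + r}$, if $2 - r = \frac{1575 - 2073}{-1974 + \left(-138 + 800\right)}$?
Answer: $\frac{i \sqrt{311353001281}}{164} \approx 3402.4 i$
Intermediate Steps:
$d = -11576184$ ($d = 3338 \left(-3468\right) = -11576184$)
$r = \frac{1063}{656}$ ($r = 2 - \frac{1575 - 2073}{-1974 + \left(-138 + 800\right)} = 2 - - \frac{498}{-1974 + 662} = 2 - - \frac{498}{-1312} = 2 - \left(-498\right) \left(- \frac{1}{1312}\right) = 2 - \frac{249}{656} = \frac{1063}{656} \approx 1.6204$)
$\sqrt{d + r} = \sqrt{-11576184 + \frac{1063}{656}} = \sqrt{- \frac{7593975641}{656}} = \frac{i \sqrt{311353001281}}{164}$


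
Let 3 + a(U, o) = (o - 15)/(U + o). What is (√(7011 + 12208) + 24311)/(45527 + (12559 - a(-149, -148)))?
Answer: 1031481/2464610 + 297*√19219/17252270 ≈ 0.42090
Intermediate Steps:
a(U, o) = -3 + (-15 + o)/(U + o) (a(U, o) = -3 + (o - 15)/(U + o) = -3 + (-15 + o)/(U + o))
(√(7011 + 12208) + 24311)/(45527 + (12559 - a(-149, -148))) = (√(7011 + 12208) + 24311)/(45527 + (12559 - (-15 - 3*(-149) - 2*(-148))/(-149 - 148))) = (√19219 + 24311)/(45527 + (12559 - (-15 + 447 + 296)/(-297))) = (24311 + √19219)/(45527 + (12559 - (-1)*728/297)) = (24311 + √19219)/(45527 + (12559 - 1*(-728/297))) = (24311 + √19219)/(45527 + (12559 + 728/297)) = (24311 + √19219)/(45527 + 3730751/297) = (24311 + √19219)/(17252270/297) = (24311 + √19219)*(297/17252270) = 1031481/2464610 + 297*√19219/17252270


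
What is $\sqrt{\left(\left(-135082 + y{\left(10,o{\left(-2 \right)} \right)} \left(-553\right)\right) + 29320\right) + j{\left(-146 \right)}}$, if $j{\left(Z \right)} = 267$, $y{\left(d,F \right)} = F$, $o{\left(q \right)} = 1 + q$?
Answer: $i \sqrt{104942} \approx 323.95 i$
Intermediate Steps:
$\sqrt{\left(\left(-135082 + y{\left(10,o{\left(-2 \right)} \right)} \left(-553\right)\right) + 29320\right) + j{\left(-146 \right)}} = \sqrt{\left(\left(-135082 + \left(1 - 2\right) \left(-553\right)\right) + 29320\right) + 267} = \sqrt{\left(\left(-135082 - -553\right) + 29320\right) + 267} = \sqrt{\left(\left(-135082 + 553\right) + 29320\right) + 267} = \sqrt{\left(-134529 + 29320\right) + 267} = \sqrt{-105209 + 267} = \sqrt{-104942} = i \sqrt{104942}$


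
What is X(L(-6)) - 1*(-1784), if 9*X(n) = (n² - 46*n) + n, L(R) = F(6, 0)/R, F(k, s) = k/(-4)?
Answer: 256717/144 ≈ 1782.8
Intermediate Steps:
F(k, s) = -k/4 (F(k, s) = k*(-¼) = -k/4)
L(R) = -3/(2*R) (L(R) = (-¼*6)/R = -3/(2*R))
X(n) = -5*n + n²/9 (X(n) = ((n² - 46*n) + n)/9 = (n² - 45*n)/9 = -5*n + n²/9)
X(L(-6)) - 1*(-1784) = (-3/2/(-6))*(-45 - 3/2/(-6))/9 - 1*(-1784) = (-3/2*(-⅙))*(-45 - 3/2*(-⅙))/9 + 1784 = (⅑)*(¼)*(-45 + ¼) + 1784 = (⅑)*(¼)*(-179/4) + 1784 = -179/144 + 1784 = 256717/144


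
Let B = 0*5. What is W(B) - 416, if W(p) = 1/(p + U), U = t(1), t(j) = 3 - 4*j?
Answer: -417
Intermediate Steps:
B = 0
U = -1 (U = 3 - 4*1 = 3 - 4 = -1)
W(p) = 1/(-1 + p) (W(p) = 1/(p - 1) = 1/(-1 + p))
W(B) - 416 = 1/(-1 + 0) - 416 = 1/(-1) - 416 = -1 - 416 = -417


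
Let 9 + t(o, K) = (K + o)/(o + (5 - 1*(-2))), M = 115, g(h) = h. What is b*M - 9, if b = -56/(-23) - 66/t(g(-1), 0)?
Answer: 1099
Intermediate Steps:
t(o, K) = -9 + (K + o)/(7 + o) (t(o, K) = -9 + (K + o)/(o + (5 - 1*(-2))) = -9 + (K + o)/(o + (5 + 2)) = -9 + (K + o)/(o + 7) = -9 + (K + o)/(7 + o))
b = 1108/115 (b = -56/(-23) - 66*(7 - 1)/(-63 + 0 - 8*(-1)) = -56*(-1/23) - 66*6/(-63 + 0 + 8) = 56/23 - 66/((⅙)*(-55)) = 56/23 - 66/(-55/6) = 56/23 - 66*(-6/55) = 56/23 + 36/5 = 1108/115 ≈ 9.6348)
b*M - 9 = (1108/115)*115 - 9 = 1108 - 9 = 1099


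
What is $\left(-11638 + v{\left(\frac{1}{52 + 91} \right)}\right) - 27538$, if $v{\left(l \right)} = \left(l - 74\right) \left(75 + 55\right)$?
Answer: $- \frac{536746}{11} \approx -48795.0$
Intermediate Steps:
$v{\left(l \right)} = -9620 + 130 l$ ($v{\left(l \right)} = \left(-74 + l\right) 130 = -9620 + 130 l$)
$\left(-11638 + v{\left(\frac{1}{52 + 91} \right)}\right) - 27538 = \left(-11638 - \left(9620 - \frac{130}{52 + 91}\right)\right) - 27538 = \left(-11638 - \left(9620 - \frac{130}{143}\right)\right) - 27538 = \left(-11638 + \left(-9620 + 130 \cdot \frac{1}{143}\right)\right) - 27538 = \left(-11638 + \left(-9620 + \frac{10}{11}\right)\right) - 27538 = \left(-11638 - \frac{105810}{11}\right) - 27538 = - \frac{233828}{11} - 27538 = - \frac{536746}{11}$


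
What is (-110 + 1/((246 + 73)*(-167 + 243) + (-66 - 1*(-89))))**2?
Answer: 7125530858161/588887289 ≈ 12100.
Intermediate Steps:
(-110 + 1/((246 + 73)*(-167 + 243) + (-66 - 1*(-89))))**2 = (-110 + 1/(319*76 + (-66 + 89)))**2 = (-110 + 1/(24244 + 23))**2 = (-110 + 1/24267)**2 = (-2669369/24267)**2 = 7125530858161/588887289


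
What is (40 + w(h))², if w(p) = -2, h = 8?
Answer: 1444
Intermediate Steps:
(40 + w(h))² = (40 - 2)² = 38² = 1444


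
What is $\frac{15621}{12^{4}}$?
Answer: $\frac{5207}{6912} \approx 0.75333$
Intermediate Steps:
$\frac{15621}{12^{4}} = \frac{15621}{20736} = 15621 \cdot \frac{1}{20736} = \frac{5207}{6912}$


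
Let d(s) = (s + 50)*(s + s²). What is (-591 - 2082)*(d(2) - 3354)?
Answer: 8131266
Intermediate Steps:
d(s) = (50 + s)*(s + s²)
(-591 - 2082)*(d(2) - 3354) = (-591 - 2082)*(2*(50 + 2² + 51*2) - 3354) = -2673*(2*(50 + 4 + 102) - 3354) = -2673*(2*156 - 3354) = -2673*(312 - 3354) = -2673*(-3042) = 8131266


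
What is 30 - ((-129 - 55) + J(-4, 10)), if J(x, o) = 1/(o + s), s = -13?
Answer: 643/3 ≈ 214.33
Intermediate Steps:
J(x, o) = 1/(-13 + o) (J(x, o) = 1/(o - 13) = 1/(-13 + o))
30 - ((-129 - 55) + J(-4, 10)) = 30 - ((-129 - 55) + 1/(-13 + 10)) = 30 - (-184 + 1/(-3)) = 30 - (-184 - ⅓) = 30 - 1*(-553/3) = 30 + 553/3 = 643/3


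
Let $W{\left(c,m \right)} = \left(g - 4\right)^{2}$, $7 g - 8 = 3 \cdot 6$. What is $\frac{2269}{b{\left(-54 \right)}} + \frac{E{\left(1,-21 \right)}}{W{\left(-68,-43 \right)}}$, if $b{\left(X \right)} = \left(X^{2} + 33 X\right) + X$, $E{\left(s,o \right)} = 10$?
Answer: $\frac{134569}{1080} \approx 124.6$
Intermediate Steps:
$g = \frac{26}{7}$ ($g = \frac{8}{7} + \frac{3 \cdot 6}{7} = \frac{8}{7} + \frac{1}{7} \cdot 18 = \frac{8}{7} + \frac{18}{7} = \frac{26}{7} \approx 3.7143$)
$b{\left(X \right)} = X^{2} + 34 X$
$W{\left(c,m \right)} = \frac{4}{49}$ ($W{\left(c,m \right)} = \left(\frac{26}{7} - 4\right)^{2} = \left(- \frac{2}{7}\right)^{2} = \frac{4}{49}$)
$\frac{2269}{b{\left(-54 \right)}} + \frac{E{\left(1,-21 \right)}}{W{\left(-68,-43 \right)}} = \frac{2269}{\left(-54\right) \left(34 - 54\right)} + \frac{10}{\frac{4}{49}} = \frac{2269}{\left(-54\right) \left(-20\right)} + 10 \cdot \frac{49}{4} = \frac{2269}{1080} + \frac{245}{2} = \frac{134569}{1080}$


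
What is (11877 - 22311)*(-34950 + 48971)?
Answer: -146295114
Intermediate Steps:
(11877 - 22311)*(-34950 + 48971) = -10434*14021 = -146295114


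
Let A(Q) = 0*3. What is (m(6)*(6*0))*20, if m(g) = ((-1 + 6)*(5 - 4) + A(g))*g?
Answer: 0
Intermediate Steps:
A(Q) = 0
m(g) = 5*g (m(g) = ((-1 + 6)*(5 - 4) + 0)*g = (5*1 + 0)*g = (5 + 0)*g = 5*g)
(m(6)*(6*0))*20 = ((5*6)*(6*0))*20 = (30*0)*20 = 0*20 = 0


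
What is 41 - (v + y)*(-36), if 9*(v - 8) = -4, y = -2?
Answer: 241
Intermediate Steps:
v = 68/9 (v = 8 + (⅑)*(-4) = 8 - 4/9 = 68/9 ≈ 7.5556)
41 - (v + y)*(-36) = 41 - (68/9 - 2)*(-36) = 41 - 1*50/9*(-36) = 41 - 50/9*(-36) = 41 + 200 = 241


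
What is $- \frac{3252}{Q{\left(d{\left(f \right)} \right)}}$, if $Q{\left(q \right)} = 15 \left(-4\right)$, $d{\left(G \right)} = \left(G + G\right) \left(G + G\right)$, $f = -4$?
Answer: $\frac{271}{5} \approx 54.2$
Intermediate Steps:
$d{\left(G \right)} = 4 G^{2}$ ($d{\left(G \right)} = 2 G 2 G = 4 G^{2}$)
$Q{\left(q \right)} = -60$
$- \frac{3252}{Q{\left(d{\left(f \right)} \right)}} = - \frac{3252}{-60} = \left(-3252\right) \left(- \frac{1}{60}\right) = \frac{271}{5}$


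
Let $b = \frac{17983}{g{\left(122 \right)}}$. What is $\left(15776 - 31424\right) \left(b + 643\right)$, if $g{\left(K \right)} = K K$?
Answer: $- \frac{37509801240}{3721} \approx -1.0081 \cdot 10^{7}$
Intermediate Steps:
$g{\left(K \right)} = K^{2}$
$b = \frac{17983}{14884}$ ($b = \frac{17983}{122^{2}} = \frac{17983}{14884} \approx 1.2082$)
$\left(15776 - 31424\right) \left(b + 643\right) = \left(15776 - 31424\right) \left(\frac{17983}{14884} + 643\right) = \left(-15648\right) \frac{9588395}{14884} = - \frac{37509801240}{3721}$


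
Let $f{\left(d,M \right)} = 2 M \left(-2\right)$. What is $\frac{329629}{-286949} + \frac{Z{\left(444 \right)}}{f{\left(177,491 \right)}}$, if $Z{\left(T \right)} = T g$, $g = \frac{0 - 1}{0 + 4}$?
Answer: $- \frac{615540017}{563567836} \approx -1.0922$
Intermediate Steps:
$g = - \frac{1}{4} \approx -0.25$
$Z{\left(T \right)} = - \frac{T}{4}$ ($Z{\left(T \right)} = T \left(- \frac{1}{4}\right) = - \frac{T}{4}$)
$f{\left(d,M \right)} = - 4 M$
$\frac{329629}{-286949} + \frac{Z{\left(444 \right)}}{f{\left(177,491 \right)}} = \frac{329629}{-286949} + \frac{\left(- \frac{1}{4}\right) 444}{\left(-4\right) 491} = 329629 \left(- \frac{1}{286949}\right) - \frac{111}{-1964} = - \frac{329629}{286949} - - \frac{111}{1964} = - \frac{329629}{286949} + \frac{111}{1964} = - \frac{615540017}{563567836}$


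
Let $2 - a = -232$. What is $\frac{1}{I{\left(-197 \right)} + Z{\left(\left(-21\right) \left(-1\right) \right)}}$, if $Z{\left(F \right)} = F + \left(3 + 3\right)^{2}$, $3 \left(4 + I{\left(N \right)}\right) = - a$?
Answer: $- \frac{1}{25} \approx -0.04$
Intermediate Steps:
$a = 234$ ($a = 2 - -232 = 2 + 232 = 234$)
$I{\left(N \right)} = -82$ ($I{\left(N \right)} = -4 + \frac{\left(-1\right) 234}{3} = -4 + \frac{1}{3} \left(-234\right) = -4 - 78 = -82$)
$Z{\left(F \right)} = 36 + F$ ($Z{\left(F \right)} = F + 6^{2} = F + 36 = 36 + F$)
$\frac{1}{I{\left(-197 \right)} + Z{\left(\left(-21\right) \left(-1\right) \right)}} = \frac{1}{-82 + \left(36 - -21\right)} = \frac{1}{-82 + \left(36 + 21\right)} = \frac{1}{-82 + 57} = \frac{1}{-25} = - \frac{1}{25}$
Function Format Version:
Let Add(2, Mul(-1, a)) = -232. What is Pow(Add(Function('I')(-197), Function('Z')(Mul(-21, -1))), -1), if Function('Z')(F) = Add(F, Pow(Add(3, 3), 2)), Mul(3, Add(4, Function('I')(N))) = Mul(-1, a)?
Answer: Rational(-1, 25) ≈ -0.040000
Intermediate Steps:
a = 234 (a = Add(2, Mul(-1, -232)) = Add(2, 232) = 234)
Function('I')(N) = -82 (Function('I')(N) = Add(-4, Mul(Rational(1, 3), Mul(-1, 234))) = Add(-4, Mul(Rational(1, 3), -234)) = Add(-4, -78) = -82)
Function('Z')(F) = Add(36, F) (Function('Z')(F) = Add(F, Pow(6, 2)) = Add(F, 36) = Add(36, F))
Pow(Add(Function('I')(-197), Function('Z')(Mul(-21, -1))), -1) = Pow(Add(-82, Add(36, Mul(-21, -1))), -1) = Pow(Add(-82, Add(36, 21)), -1) = Pow(Add(-82, 57), -1) = Pow(-25, -1) = Rational(-1, 25)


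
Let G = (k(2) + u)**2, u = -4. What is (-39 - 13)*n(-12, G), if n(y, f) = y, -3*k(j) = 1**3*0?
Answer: 624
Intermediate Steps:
k(j) = 0 (k(j) = -1**3*0/3 = -0/3 = -1/3*0 = 0)
G = 16 (G = (0 - 4)**2 = (-4)**2 = 16)
(-39 - 13)*n(-12, G) = (-39 - 13)*(-12) = -52*(-12) = 624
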